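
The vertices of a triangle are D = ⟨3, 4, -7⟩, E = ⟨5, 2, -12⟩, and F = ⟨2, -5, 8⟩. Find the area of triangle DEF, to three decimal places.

DE = (2, -2, -5),  DF = (-1, -9, 15)
i: (-2)·15 - (-5)·(-9) = -30 - 45 = -75
j: (-5)·(-1) - 2·15 = 5 - 30 = -25
k: 2·(-9) - (-2)·(-1) = -18 - 2 = -20
DE × DF = (-75, -25, -20)
|DE × DF| = √6650 ≈ 81.5475
area = ½ · 81.5475 ≈ 40.774

40.774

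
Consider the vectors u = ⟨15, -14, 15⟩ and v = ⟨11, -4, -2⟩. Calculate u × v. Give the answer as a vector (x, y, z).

(88, 195, 94)

i: (-14)·(-2) - 15·(-4) = 28 - (-60) = 88
j: 15·11 - 15·(-2) = 165 - (-30) = 195
k: 15·(-4) - (-14)·11 = -60 - (-154) = 94
u × v = (88, 195, 94)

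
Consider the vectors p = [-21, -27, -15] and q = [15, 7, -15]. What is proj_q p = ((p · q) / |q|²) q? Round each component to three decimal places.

p · q = (-21)·15 + (-27)·7 + (-15)·(-15) = -315 - 189 + 225 = -279
|q|² = 225 + 49 + 225 = 499
proj_q p = (-279/499) · (15, 7, -15) ≈ (-8.387, -3.914, 8.387)

(-8.387, -3.914, 8.387)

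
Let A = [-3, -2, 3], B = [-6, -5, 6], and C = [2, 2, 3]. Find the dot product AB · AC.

-27

AB = B − A = (-3, -3, 3)
AC = C − A = (5, 4, 0)
AB · AC = (-3)·5 + (-3)·4 + 3·0 = -15 - 12 + 0 = -27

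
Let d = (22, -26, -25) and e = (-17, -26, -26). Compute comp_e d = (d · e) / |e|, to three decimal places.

23.501

d · e = 22·(-17) + (-26)·(-26) + (-25)·(-26) = -374 + 676 + 650 = 952
|e| = √(289 + 676 + 676) = √1641 ≈ 40.5093
comp_e d = 952 / √1641 ≈ 23.501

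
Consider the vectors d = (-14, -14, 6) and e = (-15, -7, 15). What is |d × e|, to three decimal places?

234.879

i: (-14)·15 - 6·(-7) = -210 - (-42) = -168
j: 6·(-15) - (-14)·15 = -90 - (-210) = 120
k: (-14)·(-7) - (-14)·(-15) = 98 - 210 = -112
d × e = (-168, 120, -112)
|d × e| = √((-168)² + 120² + (-112)²) = √55168 ≈ 234.8787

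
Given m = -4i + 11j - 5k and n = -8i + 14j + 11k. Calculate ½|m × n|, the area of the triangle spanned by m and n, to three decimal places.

105.547

i: 11·11 - (-5)·14 = 121 - (-70) = 191
j: (-5)·(-8) - (-4)·11 = 40 - (-44) = 84
k: (-4)·14 - 11·(-8) = -56 - (-88) = 32
m × n = (191, 84, 32)
|m × n| = √(191² + 84² + 32²) = √44561 ≈ 211.0948
area = ½ · 211.0948 ≈ 105.547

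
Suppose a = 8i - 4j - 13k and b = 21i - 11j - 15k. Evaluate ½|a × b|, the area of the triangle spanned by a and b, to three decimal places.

i: (-4)·(-15) - (-13)·(-11) = 60 - 143 = -83
j: (-13)·21 - 8·(-15) = -273 - (-120) = -153
k: 8·(-11) - (-4)·21 = -88 - (-84) = -4
a × b = (-83, -153, -4)
|a × b| = √((-83)² + (-153)² + (-4)²) = √30314 ≈ 174.1092
area = ½ · 174.1092 ≈ 87.055

87.055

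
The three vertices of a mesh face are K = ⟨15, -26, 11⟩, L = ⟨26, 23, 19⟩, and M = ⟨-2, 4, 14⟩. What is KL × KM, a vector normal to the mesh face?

KL = (11, 49, 8)
KM = (-17, 30, 3)
i: 49·3 - 8·30 = 147 - 240 = -93
j: 8·(-17) - 11·3 = -136 - 33 = -169
k: 11·30 - 49·(-17) = 330 - (-833) = 1163
KL × KM = (-93, -169, 1163)

(-93, -169, 1163)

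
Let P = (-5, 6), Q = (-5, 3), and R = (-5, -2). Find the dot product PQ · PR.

24

PQ = Q − P = (0, -3)
PR = R − P = (0, -8)
PQ · PR = 0·0 + (-3)·(-8) = 0 + 24 = 24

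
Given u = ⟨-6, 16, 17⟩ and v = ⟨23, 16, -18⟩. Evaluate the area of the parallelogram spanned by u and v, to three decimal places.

i: 16·(-18) - 17·16 = -288 - 272 = -560
j: 17·23 - (-6)·(-18) = 391 - 108 = 283
k: (-6)·16 - 16·23 = -96 - 368 = -464
u × v = (-560, 283, -464)
|u × v| = √((-560)² + 283² + (-464)²) = √608985 ≈ 780.3749

780.375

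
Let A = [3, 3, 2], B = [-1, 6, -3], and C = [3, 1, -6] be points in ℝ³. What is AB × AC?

AB = (-4, 3, -5)
AC = (0, -2, -8)
i: 3·(-8) - (-5)·(-2) = -24 - 10 = -34
j: (-5)·0 - (-4)·(-8) = 0 - 32 = -32
k: (-4)·(-2) - 3·0 = 8 - 0 = 8
AB × AC = (-34, -32, 8)

(-34, -32, 8)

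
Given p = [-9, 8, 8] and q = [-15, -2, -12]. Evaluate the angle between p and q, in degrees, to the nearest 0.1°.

p · q = (-9)·(-15) + 8·(-2) + 8·(-12) = 135 - 16 - 96 = 23
|p|² = 81 + 64 + 64 = 209,  |p| = √209 ≈ 14.456832
|q|² = 225 + 4 + 144 = 373,  |q| = √373 ≈ 19.313208
cos θ = 23 / (14.456832 · 19.313208) ≈ 0.08238
θ = arccos(0.08238) ≈ 85.3°

85.3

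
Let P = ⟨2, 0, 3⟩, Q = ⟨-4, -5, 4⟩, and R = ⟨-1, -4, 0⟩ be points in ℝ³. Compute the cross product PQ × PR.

(19, -21, 9)

PQ = (-6, -5, 1)
PR = (-3, -4, -3)
i: (-5)·(-3) - 1·(-4) = 15 - (-4) = 19
j: 1·(-3) - (-6)·(-3) = -3 - 18 = -21
k: (-6)·(-4) - (-5)·(-3) = 24 - 15 = 9
PQ × PR = (19, -21, 9)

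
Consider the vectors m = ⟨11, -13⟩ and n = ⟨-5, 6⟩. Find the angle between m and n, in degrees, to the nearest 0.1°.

179.6

m · n = 11·(-5) + (-13)·6 = -55 - 78 = -133
|m|² = 121 + 169 = 290,  |m| = √290 ≈ 17.029386
|n|² = 25 + 36 = 61,  |n| = √61 ≈ 7.810250
cos θ = -133 / (17.029386 · 7.810250) ≈ -0.99997
θ = arccos(-0.99997) ≈ 179.6°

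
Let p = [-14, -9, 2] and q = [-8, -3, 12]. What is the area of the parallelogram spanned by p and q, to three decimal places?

185.494

i: (-9)·12 - 2·(-3) = -108 - (-6) = -102
j: 2·(-8) - (-14)·12 = -16 - (-168) = 152
k: (-14)·(-3) - (-9)·(-8) = 42 - 72 = -30
p × q = (-102, 152, -30)
|p × q| = √((-102)² + 152² + (-30)²) = √34408 ≈ 185.4939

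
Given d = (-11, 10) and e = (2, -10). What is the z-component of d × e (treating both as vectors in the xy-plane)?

90

(-11)·(-10) - 10·2 = 110 - 20 = 90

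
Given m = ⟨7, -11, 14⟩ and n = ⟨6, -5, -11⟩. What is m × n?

(191, 161, 31)

i: (-11)·(-11) - 14·(-5) = 121 - (-70) = 191
j: 14·6 - 7·(-11) = 84 - (-77) = 161
k: 7·(-5) - (-11)·6 = -35 - (-66) = 31
m × n = (191, 161, 31)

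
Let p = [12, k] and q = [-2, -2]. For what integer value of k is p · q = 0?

-12

p · q = 12·(-2) + k·(-2) = -24 - 2k
Set equal to 0: -2k = 24, so k = -12.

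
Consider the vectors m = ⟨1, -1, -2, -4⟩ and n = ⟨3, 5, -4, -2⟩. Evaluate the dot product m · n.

m · n = 1·3 + (-1)·5 + (-2)·(-4) + (-4)·(-2) = 3 - 5 + 8 + 8 = 14

14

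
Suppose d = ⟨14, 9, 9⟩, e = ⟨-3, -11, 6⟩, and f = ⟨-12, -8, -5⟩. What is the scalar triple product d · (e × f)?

-313

e × f:
i: (-11)·(-5) - 6·(-8) = 55 - (-48) = 103
j: 6·(-12) - (-3)·(-5) = -72 - 15 = -87
k: (-3)·(-8) - (-11)·(-12) = 24 - 132 = -108
e × f = (103, -87, -108)
d · (e × f) = 14·103 + 9·(-87) + 9·(-108) = 1442 - 783 - 972 = -313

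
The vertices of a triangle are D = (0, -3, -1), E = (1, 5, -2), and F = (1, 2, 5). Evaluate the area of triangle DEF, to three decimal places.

DE = (1, 8, -1),  DF = (1, 5, 6)
i: 8·6 - (-1)·5 = 48 - (-5) = 53
j: (-1)·1 - 1·6 = -1 - 6 = -7
k: 1·5 - 8·1 = 5 - 8 = -3
DE × DF = (53, -7, -3)
|DE × DF| = √2867 ≈ 53.5444
area = ½ · 53.5444 ≈ 26.772

26.772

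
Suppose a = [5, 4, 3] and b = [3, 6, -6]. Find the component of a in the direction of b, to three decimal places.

2.333

a · b = 5·3 + 4·6 + 3·(-6) = 15 + 24 - 18 = 21
|b| = √(9 + 36 + 36) = √81 ≈ 9.0000
comp_b a = 21 / √81 ≈ 2.333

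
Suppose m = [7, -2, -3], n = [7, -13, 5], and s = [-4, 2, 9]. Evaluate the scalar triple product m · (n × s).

-609

n × s:
i: (-13)·9 - 5·2 = -117 - 10 = -127
j: 5·(-4) - 7·9 = -20 - 63 = -83
k: 7·2 - (-13)·(-4) = 14 - 52 = -38
n × s = (-127, -83, -38)
m · (n × s) = 7·(-127) + (-2)·(-83) + (-3)·(-38) = -889 + 166 + 114 = -609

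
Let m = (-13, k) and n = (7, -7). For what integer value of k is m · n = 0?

m · n = (-13)·7 + k·(-7) = -91 - 7k
Set equal to 0: -7k = 91, so k = -13.

-13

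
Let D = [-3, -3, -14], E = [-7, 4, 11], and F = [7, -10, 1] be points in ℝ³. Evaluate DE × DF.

DE = (-4, 7, 25)
DF = (10, -7, 15)
i: 7·15 - 25·(-7) = 105 - (-175) = 280
j: 25·10 - (-4)·15 = 250 - (-60) = 310
k: (-4)·(-7) - 7·10 = 28 - 70 = -42
DE × DF = (280, 310, -42)

(280, 310, -42)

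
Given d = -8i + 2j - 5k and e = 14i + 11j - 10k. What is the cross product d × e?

(35, -150, -116)

i: 2·(-10) - (-5)·11 = -20 - (-55) = 35
j: (-5)·14 - (-8)·(-10) = -70 - 80 = -150
k: (-8)·11 - 2·14 = -88 - 28 = -116
d × e = (35, -150, -116)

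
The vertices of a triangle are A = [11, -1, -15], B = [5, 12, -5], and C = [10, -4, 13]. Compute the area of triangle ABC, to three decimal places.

AB = (-6, 13, 10),  AC = (-1, -3, 28)
i: 13·28 - 10·(-3) = 364 - (-30) = 394
j: 10·(-1) - (-6)·28 = -10 - (-168) = 158
k: (-6)·(-3) - 13·(-1) = 18 - (-13) = 31
AB × AC = (394, 158, 31)
|AB × AC| = √181161 ≈ 425.6301
area = ½ · 425.6301 ≈ 212.815

212.815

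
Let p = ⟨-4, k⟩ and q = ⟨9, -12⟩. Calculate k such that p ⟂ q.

-3

p · q = (-4)·9 + k·(-12) = -36 - 12k
Set equal to 0: -12k = 36, so k = -3.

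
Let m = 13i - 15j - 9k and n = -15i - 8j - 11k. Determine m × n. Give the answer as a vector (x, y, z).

(93, 278, -329)

i: (-15)·(-11) - (-9)·(-8) = 165 - 72 = 93
j: (-9)·(-15) - 13·(-11) = 135 - (-143) = 278
k: 13·(-8) - (-15)·(-15) = -104 - 225 = -329
m × n = (93, 278, -329)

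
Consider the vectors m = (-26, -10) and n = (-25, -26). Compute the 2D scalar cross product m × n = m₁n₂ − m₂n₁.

(-26)·(-26) - (-10)·(-25) = 676 - 250 = 426

426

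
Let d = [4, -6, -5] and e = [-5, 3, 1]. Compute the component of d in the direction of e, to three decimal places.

d · e = 4·(-5) + (-6)·3 + (-5)·1 = -20 - 18 - 5 = -43
|e| = √(25 + 9 + 1) = √35 ≈ 5.9161
comp_e d = -43 / √35 ≈ -7.268

-7.268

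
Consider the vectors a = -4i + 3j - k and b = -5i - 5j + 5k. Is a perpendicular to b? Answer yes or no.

yes

a · b = (-4)·(-5) + 3·(-5) + (-1)·5 = 20 - 15 - 5 = 0
Zero, so the vectors are orthogonal.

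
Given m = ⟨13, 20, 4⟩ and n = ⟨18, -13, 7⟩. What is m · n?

2

m · n = 13·18 + 20·(-13) + 4·7 = 234 - 260 + 28 = 2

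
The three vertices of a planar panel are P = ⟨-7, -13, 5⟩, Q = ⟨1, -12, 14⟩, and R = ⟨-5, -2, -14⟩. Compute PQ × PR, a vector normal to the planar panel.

PQ = (8, 1, 9)
PR = (2, 11, -19)
i: 1·(-19) - 9·11 = -19 - 99 = -118
j: 9·2 - 8·(-19) = 18 - (-152) = 170
k: 8·11 - 1·2 = 88 - 2 = 86
PQ × PR = (-118, 170, 86)

(-118, 170, 86)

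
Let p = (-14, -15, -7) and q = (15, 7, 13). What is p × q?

(-146, 77, 127)

i: (-15)·13 - (-7)·7 = -195 - (-49) = -146
j: (-7)·15 - (-14)·13 = -105 - (-182) = 77
k: (-14)·7 - (-15)·15 = -98 - (-225) = 127
p × q = (-146, 77, 127)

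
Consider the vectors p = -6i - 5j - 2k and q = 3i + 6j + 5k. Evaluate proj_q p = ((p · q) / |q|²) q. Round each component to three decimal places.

(-2.486, -4.971, -4.143)

p · q = (-6)·3 + (-5)·6 + (-2)·5 = -18 - 30 - 10 = -58
|q|² = 9 + 36 + 25 = 70
proj_q p = (-58/70) · (3, 6, 5) ≈ (-2.486, -4.971, -4.143)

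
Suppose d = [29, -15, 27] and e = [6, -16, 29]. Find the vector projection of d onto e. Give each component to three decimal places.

(6.339, -16.904, 30.638)

d · e = 29·6 + (-15)·(-16) + 27·29 = 174 + 240 + 783 = 1197
|e|² = 36 + 256 + 841 = 1133
proj_e d = (1197/1133) · (6, -16, 29) ≈ (6.339, -16.904, 30.638)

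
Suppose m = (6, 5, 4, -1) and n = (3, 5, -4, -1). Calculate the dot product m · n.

28

m · n = 6·3 + 5·5 + 4·(-4) + (-1)·(-1) = 18 + 25 - 16 + 1 = 28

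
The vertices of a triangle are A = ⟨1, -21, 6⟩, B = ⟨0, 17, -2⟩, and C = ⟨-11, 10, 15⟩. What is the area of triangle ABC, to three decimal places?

367.338

AB = (-1, 38, -8),  AC = (-12, 31, 9)
i: 38·9 - (-8)·31 = 342 - (-248) = 590
j: (-8)·(-12) - (-1)·9 = 96 - (-9) = 105
k: (-1)·31 - 38·(-12) = -31 - (-456) = 425
AB × AC = (590, 105, 425)
|AB × AC| = √539750 ≈ 734.6768
area = ½ · 734.6768 ≈ 367.338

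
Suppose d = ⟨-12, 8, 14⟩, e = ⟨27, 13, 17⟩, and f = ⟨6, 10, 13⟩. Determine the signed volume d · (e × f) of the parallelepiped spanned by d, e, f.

708

e × f:
i: 13·13 - 17·10 = 169 - 170 = -1
j: 17·6 - 27·13 = 102 - 351 = -249
k: 27·10 - 13·6 = 270 - 78 = 192
e × f = (-1, -249, 192)
d · (e × f) = (-12)·(-1) + 8·(-249) + 14·192 = 12 - 1992 + 2688 = 708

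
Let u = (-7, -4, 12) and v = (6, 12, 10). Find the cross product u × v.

i: (-4)·10 - 12·12 = -40 - 144 = -184
j: 12·6 - (-7)·10 = 72 - (-70) = 142
k: (-7)·12 - (-4)·6 = -84 - (-24) = -60
u × v = (-184, 142, -60)

(-184, 142, -60)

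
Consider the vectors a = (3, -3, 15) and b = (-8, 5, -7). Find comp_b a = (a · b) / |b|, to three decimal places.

-12.258

a · b = 3·(-8) + (-3)·5 + 15·(-7) = -24 - 15 - 105 = -144
|b| = √(64 + 25 + 49) = √138 ≈ 11.7473
comp_b a = -144 / √138 ≈ -12.258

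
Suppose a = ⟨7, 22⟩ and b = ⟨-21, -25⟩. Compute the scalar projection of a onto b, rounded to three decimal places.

a · b = 7·(-21) + 22·(-25) = -147 - 550 = -697
|b| = √(441 + 625) = √1066 ≈ 32.6497
comp_b a = -697 / √1066 ≈ -21.348

-21.348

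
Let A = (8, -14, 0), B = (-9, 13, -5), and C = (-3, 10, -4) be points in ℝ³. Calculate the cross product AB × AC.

AB = (-17, 27, -5)
AC = (-11, 24, -4)
i: 27·(-4) - (-5)·24 = -108 - (-120) = 12
j: (-5)·(-11) - (-17)·(-4) = 55 - 68 = -13
k: (-17)·24 - 27·(-11) = -408 - (-297) = -111
AB × AC = (12, -13, -111)

(12, -13, -111)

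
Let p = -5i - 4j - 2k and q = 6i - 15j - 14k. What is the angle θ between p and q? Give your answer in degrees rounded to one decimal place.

66.1

p · q = (-5)·6 + (-4)·(-15) + (-2)·(-14) = -30 + 60 + 28 = 58
|p|² = 25 + 16 + 4 = 45,  |p| = √45 ≈ 6.708204
|q|² = 36 + 225 + 196 = 457,  |q| = √457 ≈ 21.377558
cos θ = 58 / (6.708204 · 21.377558) ≈ 0.40445
θ = arccos(0.40445) ≈ 66.1°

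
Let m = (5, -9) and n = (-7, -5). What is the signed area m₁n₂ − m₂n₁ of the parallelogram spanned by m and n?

-88

5·(-5) - (-9)·(-7) = -25 - 63 = -88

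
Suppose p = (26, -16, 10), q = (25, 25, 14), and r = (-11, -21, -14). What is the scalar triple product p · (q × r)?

q × r:
i: 25·(-14) - 14·(-21) = -350 - (-294) = -56
j: 14·(-11) - 25·(-14) = -154 - (-350) = 196
k: 25·(-21) - 25·(-11) = -525 - (-275) = -250
q × r = (-56, 196, -250)
p · (q × r) = 26·(-56) + (-16)·196 + 10·(-250) = -1456 - 3136 - 2500 = -7092

-7092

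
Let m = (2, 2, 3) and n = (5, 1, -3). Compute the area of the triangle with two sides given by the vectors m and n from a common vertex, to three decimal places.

i: 2·(-3) - 3·1 = -6 - 3 = -9
j: 3·5 - 2·(-3) = 15 - (-6) = 21
k: 2·1 - 2·5 = 2 - 10 = -8
m × n = (-9, 21, -8)
|m × n| = √((-9)² + 21² + (-8)²) = √586 ≈ 24.2074
area = ½ · 24.2074 ≈ 12.104

12.104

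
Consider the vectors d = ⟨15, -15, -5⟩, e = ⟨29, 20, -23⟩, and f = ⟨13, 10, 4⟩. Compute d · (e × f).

10725

e × f:
i: 20·4 - (-23)·10 = 80 - (-230) = 310
j: (-23)·13 - 29·4 = -299 - 116 = -415
k: 29·10 - 20·13 = 290 - 260 = 30
e × f = (310, -415, 30)
d · (e × f) = 15·310 + (-15)·(-415) + (-5)·30 = 4650 + 6225 - 150 = 10725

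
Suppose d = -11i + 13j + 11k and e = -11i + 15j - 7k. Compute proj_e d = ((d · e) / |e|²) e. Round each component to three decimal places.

(-6.656, 9.076, -4.235)

d · e = (-11)·(-11) + 13·15 + 11·(-7) = 121 + 195 - 77 = 239
|e|² = 121 + 225 + 49 = 395
proj_e d = (239/395) · (-11, 15, -7) ≈ (-6.656, 9.076, -4.235)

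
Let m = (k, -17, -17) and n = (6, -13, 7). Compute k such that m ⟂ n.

m · n = k·6 + (-17)·(-13) + (-17)·7 = 102 + 6k
Set equal to 0: 6k = -102, so k = -17.

-17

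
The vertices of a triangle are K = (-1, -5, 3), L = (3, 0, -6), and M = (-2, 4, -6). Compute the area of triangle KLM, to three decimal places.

35.362

KL = (4, 5, -9),  KM = (-1, 9, -9)
i: 5·(-9) - (-9)·9 = -45 - (-81) = 36
j: (-9)·(-1) - 4·(-9) = 9 - (-36) = 45
k: 4·9 - 5·(-1) = 36 - (-5) = 41
KL × KM = (36, 45, 41)
|KL × KM| = √5002 ≈ 70.7248
area = ½ · 70.7248 ≈ 35.362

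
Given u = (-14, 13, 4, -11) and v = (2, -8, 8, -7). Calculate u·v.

u · v = (-14)·2 + 13·(-8) + 4·8 + (-11)·(-7) = -28 - 104 + 32 + 77 = -23

-23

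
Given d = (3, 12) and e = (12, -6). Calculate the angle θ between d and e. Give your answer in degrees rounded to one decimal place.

102.5

d · e = 3·12 + 12·(-6) = 36 - 72 = -36
|d|² = 9 + 144 = 153,  |d| = √153 ≈ 12.369317
|e|² = 144 + 36 = 180,  |e| = √180 ≈ 13.416408
cos θ = -36 / (12.369317 · 13.416408) ≈ -0.21693
θ = arccos(-0.21693) ≈ 102.5°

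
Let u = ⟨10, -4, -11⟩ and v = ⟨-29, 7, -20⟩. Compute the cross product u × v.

(157, 519, -46)

i: (-4)·(-20) - (-11)·7 = 80 - (-77) = 157
j: (-11)·(-29) - 10·(-20) = 319 - (-200) = 519
k: 10·7 - (-4)·(-29) = 70 - 116 = -46
u × v = (157, 519, -46)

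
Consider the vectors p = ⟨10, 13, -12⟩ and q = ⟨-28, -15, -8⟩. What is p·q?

-379

p · q = 10·(-28) + 13·(-15) + (-12)·(-8) = -280 - 195 + 96 = -379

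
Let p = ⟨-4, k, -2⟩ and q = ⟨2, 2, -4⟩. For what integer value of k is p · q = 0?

0

p · q = (-4)·2 + k·2 + (-2)·(-4) = 0 + 2k
Set equal to 0: 2k = 0, so k = 0.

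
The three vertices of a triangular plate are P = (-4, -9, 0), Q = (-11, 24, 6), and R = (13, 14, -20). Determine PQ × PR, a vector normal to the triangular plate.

PQ = (-7, 33, 6)
PR = (17, 23, -20)
i: 33·(-20) - 6·23 = -660 - 138 = -798
j: 6·17 - (-7)·(-20) = 102 - 140 = -38
k: (-7)·23 - 33·17 = -161 - 561 = -722
PQ × PR = (-798, -38, -722)

(-798, -38, -722)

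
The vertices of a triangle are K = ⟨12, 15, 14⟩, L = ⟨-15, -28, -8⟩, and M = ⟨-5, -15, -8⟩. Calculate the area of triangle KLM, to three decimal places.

KL = (-27, -43, -22),  KM = (-17, -30, -22)
i: (-43)·(-22) - (-22)·(-30) = 946 - 660 = 286
j: (-22)·(-17) - (-27)·(-22) = 374 - 594 = -220
k: (-27)·(-30) - (-43)·(-17) = 810 - 731 = 79
KL × KM = (286, -220, 79)
|KL × KM| = √136437 ≈ 369.3738
area = ½ · 369.3738 ≈ 184.687

184.687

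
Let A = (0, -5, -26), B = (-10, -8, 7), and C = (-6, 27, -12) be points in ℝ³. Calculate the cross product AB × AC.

(-1098, -58, -338)

AB = (-10, -3, 33)
AC = (-6, 32, 14)
i: (-3)·14 - 33·32 = -42 - 1056 = -1098
j: 33·(-6) - (-10)·14 = -198 - (-140) = -58
k: (-10)·32 - (-3)·(-6) = -320 - 18 = -338
AB × AC = (-1098, -58, -338)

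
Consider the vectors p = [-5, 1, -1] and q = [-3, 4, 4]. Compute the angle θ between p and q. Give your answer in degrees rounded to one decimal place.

63.2

p · q = (-5)·(-3) + 1·4 + (-1)·4 = 15 + 4 - 4 = 15
|p|² = 25 + 1 + 1 = 27,  |p| = √27 ≈ 5.196152
|q|² = 9 + 16 + 16 = 41,  |q| = √41 ≈ 6.403124
cos θ = 15 / (5.196152 · 6.403124) ≈ 0.45083
θ = arccos(0.45083) ≈ 63.2°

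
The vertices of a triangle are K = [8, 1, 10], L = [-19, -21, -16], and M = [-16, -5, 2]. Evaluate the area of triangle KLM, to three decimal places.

274.235

KL = (-27, -22, -26),  KM = (-24, -6, -8)
i: (-22)·(-8) - (-26)·(-6) = 176 - 156 = 20
j: (-26)·(-24) - (-27)·(-8) = 624 - 216 = 408
k: (-27)·(-6) - (-22)·(-24) = 162 - 528 = -366
KL × KM = (20, 408, -366)
|KL × KM| = √300820 ≈ 548.4706
area = ½ · 548.4706 ≈ 274.235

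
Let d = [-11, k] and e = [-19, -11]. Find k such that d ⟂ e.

19

d · e = (-11)·(-19) + k·(-11) = 209 - 11k
Set equal to 0: -11k = -209, so k = 19.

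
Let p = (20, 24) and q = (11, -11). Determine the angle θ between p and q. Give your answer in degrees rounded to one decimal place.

95.2

p · q = 20·11 + 24·(-11) = 220 - 264 = -44
|p|² = 400 + 576 = 976,  |p| = √976 ≈ 31.240999
|q|² = 121 + 121 = 242,  |q| = √242 ≈ 15.556349
cos θ = -44 / (31.240999 · 15.556349) ≈ -0.09054
θ = arccos(-0.09054) ≈ 95.2°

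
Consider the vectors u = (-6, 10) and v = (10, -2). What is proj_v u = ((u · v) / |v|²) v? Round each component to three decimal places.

u · v = (-6)·10 + 10·(-2) = -60 - 20 = -80
|v|² = 100 + 4 = 104
proj_v u = (-80/104) · (10, -2) ≈ (-7.692, 1.538)

(-7.692, 1.538)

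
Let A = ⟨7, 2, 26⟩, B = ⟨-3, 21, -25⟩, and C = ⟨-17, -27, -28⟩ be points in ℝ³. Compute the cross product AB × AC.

(-2505, 684, 746)

AB = (-10, 19, -51)
AC = (-24, -29, -54)
i: 19·(-54) - (-51)·(-29) = -1026 - 1479 = -2505
j: (-51)·(-24) - (-10)·(-54) = 1224 - 540 = 684
k: (-10)·(-29) - 19·(-24) = 290 - (-456) = 746
AB × AC = (-2505, 684, 746)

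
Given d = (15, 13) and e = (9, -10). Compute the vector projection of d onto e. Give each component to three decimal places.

(0.249, -0.276)

d · e = 15·9 + 13·(-10) = 135 - 130 = 5
|e|² = 81 + 100 = 181
proj_e d = (5/181) · (9, -10) ≈ (0.249, -0.276)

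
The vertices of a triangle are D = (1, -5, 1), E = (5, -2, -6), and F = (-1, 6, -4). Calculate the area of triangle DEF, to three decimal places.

DE = (4, 3, -7),  DF = (-2, 11, -5)
i: 3·(-5) - (-7)·11 = -15 - (-77) = 62
j: (-7)·(-2) - 4·(-5) = 14 - (-20) = 34
k: 4·11 - 3·(-2) = 44 - (-6) = 50
DE × DF = (62, 34, 50)
|DE × DF| = √7500 ≈ 86.6025
area = ½ · 86.6025 ≈ 43.301

43.301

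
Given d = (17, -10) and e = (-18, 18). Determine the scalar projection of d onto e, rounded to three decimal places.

-19.092

d · e = 17·(-18) + (-10)·18 = -306 - 180 = -486
|e| = √(324 + 324) = √648 ≈ 25.4558
comp_e d = -486 / √648 ≈ -19.092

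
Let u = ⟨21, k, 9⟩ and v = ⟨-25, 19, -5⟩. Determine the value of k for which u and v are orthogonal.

30

u · v = 21·(-25) + k·19 + 9·(-5) = -570 + 19k
Set equal to 0: 19k = 570, so k = 30.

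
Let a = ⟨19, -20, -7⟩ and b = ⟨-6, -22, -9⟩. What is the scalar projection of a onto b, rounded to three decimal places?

15.868

a · b = 19·(-6) + (-20)·(-22) + (-7)·(-9) = -114 + 440 + 63 = 389
|b| = √(36 + 484 + 81) = √601 ≈ 24.5153
comp_b a = 389 / √601 ≈ 15.868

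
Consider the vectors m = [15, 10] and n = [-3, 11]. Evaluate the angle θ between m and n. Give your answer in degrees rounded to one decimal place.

m · n = 15·(-3) + 10·11 = -45 + 110 = 65
|m|² = 225 + 100 = 325,  |m| = √325 ≈ 18.027756
|n|² = 9 + 121 = 130,  |n| = √130 ≈ 11.401754
cos θ = 65 / (18.027756 · 11.401754) ≈ 0.31623
θ = arccos(0.31623) ≈ 71.6°

71.6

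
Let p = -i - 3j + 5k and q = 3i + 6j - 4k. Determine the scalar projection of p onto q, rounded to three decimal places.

-5.250

p · q = (-1)·3 + (-3)·6 + 5·(-4) = -3 - 18 - 20 = -41
|q| = √(9 + 36 + 16) = √61 ≈ 7.8102
comp_q p = -41 / √61 ≈ -5.250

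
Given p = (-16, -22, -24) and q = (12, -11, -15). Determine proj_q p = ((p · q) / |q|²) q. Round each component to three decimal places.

(10.041, -9.204, -12.551)

p · q = (-16)·12 + (-22)·(-11) + (-24)·(-15) = -192 + 242 + 360 = 410
|q|² = 144 + 121 + 225 = 490
proj_q p = (410/490) · (12, -11, -15) ≈ (10.041, -9.204, -12.551)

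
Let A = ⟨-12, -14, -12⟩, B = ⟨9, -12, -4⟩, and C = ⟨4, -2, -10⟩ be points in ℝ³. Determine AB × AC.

(-92, 86, 220)

AB = (21, 2, 8)
AC = (16, 12, 2)
i: 2·2 - 8·12 = 4 - 96 = -92
j: 8·16 - 21·2 = 128 - 42 = 86
k: 21·12 - 2·16 = 252 - 32 = 220
AB × AC = (-92, 86, 220)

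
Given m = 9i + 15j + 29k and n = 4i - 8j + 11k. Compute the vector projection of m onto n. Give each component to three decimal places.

m · n = 9·4 + 15·(-8) + 29·11 = 36 - 120 + 319 = 235
|n|² = 16 + 64 + 121 = 201
proj_n m = (235/201) · (4, -8, 11) ≈ (4.677, -9.353, 12.861)

(4.677, -9.353, 12.861)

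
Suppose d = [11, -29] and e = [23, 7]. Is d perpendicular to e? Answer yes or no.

no

d · e = 11·23 + (-29)·7 = 253 - 203 = 50
Nonzero, so the vectors are not orthogonal.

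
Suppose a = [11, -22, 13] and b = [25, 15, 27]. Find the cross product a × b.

i: (-22)·27 - 13·15 = -594 - 195 = -789
j: 13·25 - 11·27 = 325 - 297 = 28
k: 11·15 - (-22)·25 = 165 - (-550) = 715
a × b = (-789, 28, 715)

(-789, 28, 715)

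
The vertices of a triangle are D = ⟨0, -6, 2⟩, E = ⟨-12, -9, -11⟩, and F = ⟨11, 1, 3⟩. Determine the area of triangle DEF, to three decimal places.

82.925

DE = (-12, -3, -13),  DF = (11, 7, 1)
i: (-3)·1 - (-13)·7 = -3 - (-91) = 88
j: (-13)·11 - (-12)·1 = -143 - (-12) = -131
k: (-12)·7 - (-3)·11 = -84 - (-33) = -51
DE × DF = (88, -131, -51)
|DE × DF| = √27506 ≈ 165.8493
area = ½ · 165.8493 ≈ 82.925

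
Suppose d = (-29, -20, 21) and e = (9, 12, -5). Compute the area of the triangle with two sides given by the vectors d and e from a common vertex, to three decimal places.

i: (-20)·(-5) - 21·12 = 100 - 252 = -152
j: 21·9 - (-29)·(-5) = 189 - 145 = 44
k: (-29)·12 - (-20)·9 = -348 - (-180) = -168
d × e = (-152, 44, -168)
|d × e| = √((-152)² + 44² + (-168)²) = √53264 ≈ 230.7899
area = ½ · 230.7899 ≈ 115.395

115.395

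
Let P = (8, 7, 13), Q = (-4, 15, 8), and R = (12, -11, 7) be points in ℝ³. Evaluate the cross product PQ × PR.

(-138, -92, 184)

PQ = (-12, 8, -5)
PR = (4, -18, -6)
i: 8·(-6) - (-5)·(-18) = -48 - 90 = -138
j: (-5)·4 - (-12)·(-6) = -20 - 72 = -92
k: (-12)·(-18) - 8·4 = 216 - 32 = 184
PQ × PR = (-138, -92, 184)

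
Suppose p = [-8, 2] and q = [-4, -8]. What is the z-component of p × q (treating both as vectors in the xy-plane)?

72

(-8)·(-8) - 2·(-4) = 64 - (-8) = 72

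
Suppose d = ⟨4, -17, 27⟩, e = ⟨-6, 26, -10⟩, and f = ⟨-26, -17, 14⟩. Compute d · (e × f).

15934

e × f:
i: 26·14 - (-10)·(-17) = 364 - 170 = 194
j: (-10)·(-26) - (-6)·14 = 260 - (-84) = 344
k: (-6)·(-17) - 26·(-26) = 102 - (-676) = 778
e × f = (194, 344, 778)
d · (e × f) = 4·194 + (-17)·344 + 27·778 = 776 - 5848 + 21006 = 15934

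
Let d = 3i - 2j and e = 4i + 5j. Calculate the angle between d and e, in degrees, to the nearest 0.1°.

d · e = 3·4 + (-2)·5 = 12 - 10 = 2
|d|² = 9 + 4 = 13,  |d| = √13 ≈ 3.605551
|e|² = 16 + 25 = 41,  |e| = √41 ≈ 6.403124
cos θ = 2 / (3.605551 · 6.403124) ≈ 0.08663
θ = arccos(0.08663) ≈ 85.0°

85.0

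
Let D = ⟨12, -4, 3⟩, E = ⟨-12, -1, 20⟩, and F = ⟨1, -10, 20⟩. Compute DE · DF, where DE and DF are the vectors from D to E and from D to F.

535

DE = E − D = (-24, 3, 17)
DF = F − D = (-11, -6, 17)
DE · DF = (-24)·(-11) + 3·(-6) + 17·17 = 264 - 18 + 289 = 535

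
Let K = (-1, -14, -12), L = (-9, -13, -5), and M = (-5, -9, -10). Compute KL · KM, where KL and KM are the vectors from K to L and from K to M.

KL = L − K = (-8, 1, 7)
KM = M − K = (-4, 5, 2)
KL · KM = (-8)·(-4) + 1·5 + 7·2 = 32 + 5 + 14 = 51

51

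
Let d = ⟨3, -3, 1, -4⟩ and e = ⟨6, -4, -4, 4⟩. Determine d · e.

d · e = 3·6 + (-3)·(-4) + 1·(-4) + (-4)·4 = 18 + 12 - 4 - 16 = 10

10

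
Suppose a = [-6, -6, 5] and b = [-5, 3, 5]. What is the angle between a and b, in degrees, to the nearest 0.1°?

a · b = (-6)·(-5) + (-6)·3 + 5·5 = 30 - 18 + 25 = 37
|a|² = 36 + 36 + 25 = 97,  |a| = √97 ≈ 9.848858
|b|² = 25 + 9 + 25 = 59,  |b| = √59 ≈ 7.681146
cos θ = 37 / (9.848858 · 7.681146) ≈ 0.48909
θ = arccos(0.48909) ≈ 60.7°

60.7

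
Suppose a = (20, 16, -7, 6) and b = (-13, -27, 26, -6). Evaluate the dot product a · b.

-910

a · b = 20·(-13) + 16·(-27) + (-7)·26 + 6·(-6) = -260 - 432 - 182 - 36 = -910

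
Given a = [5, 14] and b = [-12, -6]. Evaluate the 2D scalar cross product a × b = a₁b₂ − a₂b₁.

5·(-6) - 14·(-12) = -30 - (-168) = 138

138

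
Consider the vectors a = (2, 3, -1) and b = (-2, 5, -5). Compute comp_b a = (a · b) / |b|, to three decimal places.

2.177

a · b = 2·(-2) + 3·5 + (-1)·(-5) = -4 + 15 + 5 = 16
|b| = √(4 + 25 + 25) = √54 ≈ 7.3485
comp_b a = 16 / √54 ≈ 2.177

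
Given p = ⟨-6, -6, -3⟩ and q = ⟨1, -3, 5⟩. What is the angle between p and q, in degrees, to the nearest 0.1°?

93.2

p · q = (-6)·1 + (-6)·(-3) + (-3)·5 = -6 + 18 - 15 = -3
|p|² = 36 + 36 + 9 = 81,  |p| = √81 ≈ 9.000000
|q|² = 1 + 9 + 25 = 35,  |q| = √35 ≈ 5.916080
cos θ = -3 / (9.000000 · 5.916080) ≈ -0.05634
θ = arccos(-0.05634) ≈ 93.2°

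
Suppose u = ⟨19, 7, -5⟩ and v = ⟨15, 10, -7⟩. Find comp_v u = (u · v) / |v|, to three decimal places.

u · v = 19·15 + 7·10 + (-5)·(-7) = 285 + 70 + 35 = 390
|v| = √(225 + 100 + 49) = √374 ≈ 19.3391
comp_v u = 390 / √374 ≈ 20.166

20.166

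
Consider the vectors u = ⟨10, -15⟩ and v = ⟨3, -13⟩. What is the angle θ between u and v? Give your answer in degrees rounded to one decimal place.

u · v = 10·3 + (-15)·(-13) = 30 + 195 = 225
|u|² = 100 + 225 = 325,  |u| = √325 ≈ 18.027756
|v|² = 9 + 169 = 178,  |v| = √178 ≈ 13.341664
cos θ = 225 / (18.027756 · 13.341664) ≈ 0.93547
θ = arccos(0.93547) ≈ 20.7°

20.7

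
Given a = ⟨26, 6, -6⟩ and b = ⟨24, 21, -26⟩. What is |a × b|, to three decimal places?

i: 6·(-26) - (-6)·21 = -156 - (-126) = -30
j: (-6)·24 - 26·(-26) = -144 - (-676) = 532
k: 26·21 - 6·24 = 546 - 144 = 402
a × b = (-30, 532, 402)
|a × b| = √((-30)² + 532² + 402²) = √445528 ≈ 667.4788

667.479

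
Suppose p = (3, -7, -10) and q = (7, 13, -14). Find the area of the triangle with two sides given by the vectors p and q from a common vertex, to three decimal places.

i: (-7)·(-14) - (-10)·13 = 98 - (-130) = 228
j: (-10)·7 - 3·(-14) = -70 - (-42) = -28
k: 3·13 - (-7)·7 = 39 - (-49) = 88
p × q = (228, -28, 88)
|p × q| = √(228² + (-28)² + 88²) = √60512 ≈ 245.9919
area = ½ · 245.9919 ≈ 122.996

122.996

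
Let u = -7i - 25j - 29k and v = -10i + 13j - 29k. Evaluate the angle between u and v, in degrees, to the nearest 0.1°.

63.1

u · v = (-7)·(-10) + (-25)·13 + (-29)·(-29) = 70 - 325 + 841 = 586
|u|² = 49 + 625 + 841 = 1515,  |u| = √1515 ≈ 38.923001
|v|² = 100 + 169 + 841 = 1110,  |v| = √1110 ≈ 33.316662
cos θ = 586 / (38.923001 · 33.316662) ≈ 0.45189
θ = arccos(0.45189) ≈ 63.1°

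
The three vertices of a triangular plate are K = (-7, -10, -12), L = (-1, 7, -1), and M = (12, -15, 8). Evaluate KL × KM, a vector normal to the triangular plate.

(395, 89, -353)

KL = (6, 17, 11)
KM = (19, -5, 20)
i: 17·20 - 11·(-5) = 340 - (-55) = 395
j: 11·19 - 6·20 = 209 - 120 = 89
k: 6·(-5) - 17·19 = -30 - 323 = -353
KL × KM = (395, 89, -353)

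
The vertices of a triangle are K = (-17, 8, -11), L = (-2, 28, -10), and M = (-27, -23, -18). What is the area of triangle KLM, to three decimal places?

KL = (15, 20, 1),  KM = (-10, -31, -7)
i: 20·(-7) - 1·(-31) = -140 - (-31) = -109
j: 1·(-10) - 15·(-7) = -10 - (-105) = 95
k: 15·(-31) - 20·(-10) = -465 - (-200) = -265
KL × KM = (-109, 95, -265)
|KL × KM| = √91131 ≈ 301.8791
area = ½ · 301.8791 ≈ 150.940

150.940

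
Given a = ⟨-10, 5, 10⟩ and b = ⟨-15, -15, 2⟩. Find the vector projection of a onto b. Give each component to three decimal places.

(-3.139, -3.139, 0.419)

a · b = (-10)·(-15) + 5·(-15) + 10·2 = 150 - 75 + 20 = 95
|b|² = 225 + 225 + 4 = 454
proj_b a = (95/454) · (-15, -15, 2) ≈ (-3.139, -3.139, 0.419)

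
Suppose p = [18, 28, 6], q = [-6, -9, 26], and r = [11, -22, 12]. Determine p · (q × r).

19762

q × r:
i: (-9)·12 - 26·(-22) = -108 - (-572) = 464
j: 26·11 - (-6)·12 = 286 - (-72) = 358
k: (-6)·(-22) - (-9)·11 = 132 - (-99) = 231
q × r = (464, 358, 231)
p · (q × r) = 18·464 + 28·358 + 6·231 = 8352 + 10024 + 1386 = 19762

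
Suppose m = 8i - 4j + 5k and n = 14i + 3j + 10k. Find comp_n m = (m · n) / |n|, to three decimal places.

m · n = 8·14 + (-4)·3 + 5·10 = 112 - 12 + 50 = 150
|n| = √(196 + 9 + 100) = √305 ≈ 17.4642
comp_n m = 150 / √305 ≈ 8.589

8.589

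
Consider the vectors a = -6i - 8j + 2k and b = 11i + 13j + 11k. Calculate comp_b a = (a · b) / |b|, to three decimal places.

a · b = (-6)·11 + (-8)·13 + 2·11 = -66 - 104 + 22 = -148
|b| = √(121 + 169 + 121) = √411 ≈ 20.2731
comp_b a = -148 / √411 ≈ -7.300

-7.300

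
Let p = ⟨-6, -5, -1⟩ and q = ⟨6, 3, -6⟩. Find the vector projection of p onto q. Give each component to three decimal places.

p · q = (-6)·6 + (-5)·3 + (-1)·(-6) = -36 - 15 + 6 = -45
|q|² = 36 + 9 + 36 = 81
proj_q p = (-45/81) · (6, 3, -6) ≈ (-3.333, -1.667, 3.333)

(-3.333, -1.667, 3.333)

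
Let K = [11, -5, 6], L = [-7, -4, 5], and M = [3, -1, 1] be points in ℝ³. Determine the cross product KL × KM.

KL = (-18, 1, -1)
KM = (-8, 4, -5)
i: 1·(-5) - (-1)·4 = -5 - (-4) = -1
j: (-1)·(-8) - (-18)·(-5) = 8 - 90 = -82
k: (-18)·4 - 1·(-8) = -72 - (-8) = -64
KL × KM = (-1, -82, -64)

(-1, -82, -64)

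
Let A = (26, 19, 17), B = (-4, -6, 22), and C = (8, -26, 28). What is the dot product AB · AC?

1720

AB = B − A = (-30, -25, 5)
AC = C − A = (-18, -45, 11)
AB · AC = (-30)·(-18) + (-25)·(-45) + 5·11 = 540 + 1125 + 55 = 1720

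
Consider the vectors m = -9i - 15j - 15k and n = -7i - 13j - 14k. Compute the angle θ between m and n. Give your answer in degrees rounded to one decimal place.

3.5

m · n = (-9)·(-7) + (-15)·(-13) + (-15)·(-14) = 63 + 195 + 210 = 468
|m|² = 81 + 225 + 225 = 531,  |m| = √531 ≈ 23.043437
|n|² = 49 + 169 + 196 = 414,  |n| = √414 ≈ 20.346990
cos θ = 468 / (23.043437 · 20.346990) ≈ 0.99816
θ = arccos(0.99816) ≈ 3.5°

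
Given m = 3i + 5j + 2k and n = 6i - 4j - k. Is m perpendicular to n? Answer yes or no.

m · n = 3·6 + 5·(-4) + 2·(-1) = 18 - 20 - 2 = -4
Nonzero, so the vectors are not orthogonal.

no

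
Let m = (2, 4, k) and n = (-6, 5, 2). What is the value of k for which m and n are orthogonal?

m · n = 2·(-6) + 4·5 + k·2 = 8 + 2k
Set equal to 0: 2k = -8, so k = -4.

-4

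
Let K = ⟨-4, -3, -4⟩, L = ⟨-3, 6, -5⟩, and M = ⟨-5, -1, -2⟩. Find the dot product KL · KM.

15

KL = L − K = (1, 9, -1)
KM = M − K = (-1, 2, 2)
KL · KM = 1·(-1) + 9·2 + (-1)·2 = -1 + 18 - 2 = 15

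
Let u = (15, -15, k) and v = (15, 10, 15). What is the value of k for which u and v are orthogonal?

u · v = 15·15 + (-15)·10 + k·15 = 75 + 15k
Set equal to 0: 15k = -75, so k = -5.

-5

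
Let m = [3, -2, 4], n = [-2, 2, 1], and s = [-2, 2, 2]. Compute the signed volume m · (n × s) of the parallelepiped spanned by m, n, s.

n × s:
i: 2·2 - 1·2 = 4 - 2 = 2
j: 1·(-2) - (-2)·2 = -2 - (-4) = 2
k: (-2)·2 - 2·(-2) = -4 - (-4) = 0
n × s = (2, 2, 0)
m · (n × s) = 3·2 + (-2)·2 + 4·0 = 6 - 4 + 0 = 2

2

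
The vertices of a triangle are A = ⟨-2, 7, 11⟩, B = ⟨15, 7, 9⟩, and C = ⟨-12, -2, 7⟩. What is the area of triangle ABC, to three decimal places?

88.709

AB = (17, 0, -2),  AC = (-10, -9, -4)
i: 0·(-4) - (-2)·(-9) = 0 - 18 = -18
j: (-2)·(-10) - 17·(-4) = 20 - (-68) = 88
k: 17·(-9) - 0·(-10) = -153 - 0 = -153
AB × AC = (-18, 88, -153)
|AB × AC| = √31477 ≈ 177.4176
area = ½ · 177.4176 ≈ 88.709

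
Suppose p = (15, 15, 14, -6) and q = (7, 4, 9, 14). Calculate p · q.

207

p · q = 15·7 + 15·4 + 14·9 + (-6)·14 = 105 + 60 + 126 - 84 = 207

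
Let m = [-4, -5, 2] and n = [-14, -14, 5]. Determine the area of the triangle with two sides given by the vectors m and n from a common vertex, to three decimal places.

8.201

i: (-5)·5 - 2·(-14) = -25 - (-28) = 3
j: 2·(-14) - (-4)·5 = -28 - (-20) = -8
k: (-4)·(-14) - (-5)·(-14) = 56 - 70 = -14
m × n = (3, -8, -14)
|m × n| = √(3² + (-8)² + (-14)²) = √269 ≈ 16.4012
area = ½ · 16.4012 ≈ 8.201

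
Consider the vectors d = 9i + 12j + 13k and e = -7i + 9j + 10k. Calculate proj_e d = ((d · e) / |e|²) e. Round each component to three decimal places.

d · e = 9·(-7) + 12·9 + 13·10 = -63 + 108 + 130 = 175
|e|² = 49 + 81 + 100 = 230
proj_e d = (175/230) · (-7, 9, 10) ≈ (-5.326, 6.848, 7.609)

(-5.326, 6.848, 7.609)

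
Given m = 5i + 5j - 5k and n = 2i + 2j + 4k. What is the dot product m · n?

m · n = 5·2 + 5·2 + (-5)·4 = 10 + 10 - 20 = 0

0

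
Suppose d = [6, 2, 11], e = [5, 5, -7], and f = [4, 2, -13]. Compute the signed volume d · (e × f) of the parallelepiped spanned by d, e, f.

e × f:
i: 5·(-13) - (-7)·2 = -65 - (-14) = -51
j: (-7)·4 - 5·(-13) = -28 - (-65) = 37
k: 5·2 - 5·4 = 10 - 20 = -10
e × f = (-51, 37, -10)
d · (e × f) = 6·(-51) + 2·37 + 11·(-10) = -306 + 74 - 110 = -342

-342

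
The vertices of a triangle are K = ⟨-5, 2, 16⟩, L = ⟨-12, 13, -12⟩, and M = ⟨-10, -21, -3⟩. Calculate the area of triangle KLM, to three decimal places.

KL = (-7, 11, -28),  KM = (-5, -23, -19)
i: 11·(-19) - (-28)·(-23) = -209 - 644 = -853
j: (-28)·(-5) - (-7)·(-19) = 140 - 133 = 7
k: (-7)·(-23) - 11·(-5) = 161 - (-55) = 216
KL × KM = (-853, 7, 216)
|KL × KM| = √774314 ≈ 879.9511
area = ½ · 879.9511 ≈ 439.976

439.976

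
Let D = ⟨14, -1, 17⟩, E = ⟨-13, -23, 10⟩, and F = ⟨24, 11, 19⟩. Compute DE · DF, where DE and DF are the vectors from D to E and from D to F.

-548

DE = E − D = (-27, -22, -7)
DF = F − D = (10, 12, 2)
DE · DF = (-27)·10 + (-22)·12 + (-7)·2 = -270 - 264 - 14 = -548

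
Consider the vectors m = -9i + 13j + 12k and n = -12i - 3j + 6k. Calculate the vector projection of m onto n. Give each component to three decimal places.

(-8.952, -2.238, 4.476)

m · n = (-9)·(-12) + 13·(-3) + 12·6 = 108 - 39 + 72 = 141
|n|² = 144 + 9 + 36 = 189
proj_n m = (141/189) · (-12, -3, 6) ≈ (-8.952, -2.238, 4.476)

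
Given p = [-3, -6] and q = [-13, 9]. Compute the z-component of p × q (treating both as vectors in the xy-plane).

(-3)·9 - (-6)·(-13) = -27 - 78 = -105

-105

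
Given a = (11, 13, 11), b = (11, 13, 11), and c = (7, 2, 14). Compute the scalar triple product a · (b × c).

b × c:
i: 13·14 - 11·2 = 182 - 22 = 160
j: 11·7 - 11·14 = 77 - 154 = -77
k: 11·2 - 13·7 = 22 - 91 = -69
b × c = (160, -77, -69)
a · (b × c) = 11·160 + 13·(-77) + 11·(-69) = 1760 - 1001 - 759 = 0

0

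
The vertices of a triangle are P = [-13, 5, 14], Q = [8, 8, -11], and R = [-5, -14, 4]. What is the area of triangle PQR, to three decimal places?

PQ = (21, 3, -25),  PR = (8, -19, -10)
i: 3·(-10) - (-25)·(-19) = -30 - 475 = -505
j: (-25)·8 - 21·(-10) = -200 - (-210) = 10
k: 21·(-19) - 3·8 = -399 - 24 = -423
PQ × PR = (-505, 10, -423)
|PQ × PR| = √434054 ≈ 658.8277
area = ½ · 658.8277 ≈ 329.414

329.414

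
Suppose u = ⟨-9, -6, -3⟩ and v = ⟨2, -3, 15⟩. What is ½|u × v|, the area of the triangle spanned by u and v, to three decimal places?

83.611

i: (-6)·15 - (-3)·(-3) = -90 - 9 = -99
j: (-3)·2 - (-9)·15 = -6 - (-135) = 129
k: (-9)·(-3) - (-6)·2 = 27 - (-12) = 39
u × v = (-99, 129, 39)
|u × v| = √((-99)² + 129² + 39²) = √27963 ≈ 167.2214
area = ½ · 167.2214 ≈ 83.611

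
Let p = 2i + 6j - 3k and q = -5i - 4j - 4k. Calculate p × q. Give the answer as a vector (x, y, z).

i: 6·(-4) - (-3)·(-4) = -24 - 12 = -36
j: (-3)·(-5) - 2·(-4) = 15 - (-8) = 23
k: 2·(-4) - 6·(-5) = -8 - (-30) = 22
p × q = (-36, 23, 22)

(-36, 23, 22)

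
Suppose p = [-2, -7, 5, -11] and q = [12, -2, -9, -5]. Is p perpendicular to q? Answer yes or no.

yes

p · q = (-2)·12 + (-7)·(-2) + 5·(-9) + (-11)·(-5) = -24 + 14 - 45 + 55 = 0
Zero, so the vectors are orthogonal.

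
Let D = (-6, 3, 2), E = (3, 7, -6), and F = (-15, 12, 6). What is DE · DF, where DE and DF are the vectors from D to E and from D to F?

DE = E − D = (9, 4, -8)
DF = F − D = (-9, 9, 4)
DE · DF = 9·(-9) + 4·9 + (-8)·4 = -81 + 36 - 32 = -77

-77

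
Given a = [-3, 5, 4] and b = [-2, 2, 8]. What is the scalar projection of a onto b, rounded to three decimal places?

a · b = (-3)·(-2) + 5·2 + 4·8 = 6 + 10 + 32 = 48
|b| = √(4 + 4 + 64) = √72 ≈ 8.4853
comp_b a = 48 / √72 ≈ 5.657

5.657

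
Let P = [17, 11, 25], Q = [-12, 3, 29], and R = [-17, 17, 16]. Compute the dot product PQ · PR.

PQ = Q − P = (-29, -8, 4)
PR = R − P = (-34, 6, -9)
PQ · PR = (-29)·(-34) + (-8)·6 + 4·(-9) = 986 - 48 - 36 = 902

902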